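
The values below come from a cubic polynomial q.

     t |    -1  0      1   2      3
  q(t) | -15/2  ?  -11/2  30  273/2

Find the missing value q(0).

-6

The 4 known points determine the degree-3 polynomial uniquely.
Write q(t) = at^3 + bt^2 + ct + d. Substituting each data point gives a linear system:
  -a + b - c + d = -15/2
  a + b + c + d = -11/2
  8a + 4b + 2c + d = 30
  27a + 9b + 3c + d = 273/2
Solving the system yields a = 6, b = -1/2, c = -5, d = -6.
So q(t) = 6t^3 - (1/2)t^2 - 5t - 6.
Then q(0) = -6.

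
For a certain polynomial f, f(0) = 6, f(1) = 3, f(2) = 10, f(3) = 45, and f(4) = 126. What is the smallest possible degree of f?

Forward differences of the values at t = 0, 1, 2, 3, 4:
  f  : 6  3  10  45  126
  Δ  : -3  7  35  81
  Δ^2: 10  28  46
  Δ^3: 18  18
  Δ^4: 0
The third differences are constant (18) and nonzero, while all higher differences vanish, so the minimal degree is 3.

3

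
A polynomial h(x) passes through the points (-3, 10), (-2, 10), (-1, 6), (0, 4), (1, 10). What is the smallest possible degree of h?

Forward differences of the values at x = -3, -2, -1, 0, 1:
  h  : 10  10  6  4  10
  Δ  : 0  -4  -2  6
  Δ^2: -4  2  8
  Δ^3: 6  6
  Δ^4: 0
The third differences are constant (6) and nonzero, while all higher differences vanish, so the minimal degree is 3.

3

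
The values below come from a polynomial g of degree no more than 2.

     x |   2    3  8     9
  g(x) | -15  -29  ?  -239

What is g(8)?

-189

The 3 known points determine the degree-2 polynomial uniquely.
Write g(x) = ax^2 + bx + c. Substituting each data point gives a linear system:
  4a + 2b + c = -15
  9a + 3b + c = -29
  81a + 9b + c = -239
Solving the system yields a = -3, b = 1, c = -5.
So g(x) = -3x^2 + x - 5.
Then g(8) = -189.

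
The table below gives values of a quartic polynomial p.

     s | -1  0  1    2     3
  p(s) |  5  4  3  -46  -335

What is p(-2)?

-90

Write p(s) = as^4 + bs^3 + cs^2 + ds + e. Substituting each data point gives a linear system:
  a - b + c - d + e = 5
  e = 4
  a + b + c + d + e = 3
  16a + 8b + 4c + 2d + e = -46
  81a + 27b + 9c + 3d + e = -335
Solving the system yields a = -6, b = 4, c = 6, d = -5, e = 4.
So p(s) = -6s^4 + 4s^3 + 6s^2 - 5s + 4.
Then p(-2) = -90.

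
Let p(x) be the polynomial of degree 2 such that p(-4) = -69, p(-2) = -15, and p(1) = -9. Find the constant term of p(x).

-1

Write p(x) = ax^2 + bx + c. Substituting each data point gives a linear system:
  16a - 4b + c = -69
  4a - 2b + c = -15
  a + b + c = -9
Solving the system yields a = -5, b = -3, c = -1.
So p(x) = -5x² - 3x - 1.
The constant term is -1.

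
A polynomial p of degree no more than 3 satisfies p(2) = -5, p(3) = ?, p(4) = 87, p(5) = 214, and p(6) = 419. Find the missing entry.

20

On equispaced nodes a degree-3 polynomial has vanishing fourth forward difference, so
  p(2) - 4·p(3) + 6·p(4) - 4·p(5) + p(6) = 0.
Substituting the known values and solving for p(3):
  -4·p(3) = -80
  p(3) = 20.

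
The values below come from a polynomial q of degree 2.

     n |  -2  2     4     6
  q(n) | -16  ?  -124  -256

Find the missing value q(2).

-40

The 3 known points determine the degree-2 polynomial uniquely.
Write q(n) = an^2 + bn + c. Substituting each data point gives a linear system:
  4a - 2b + c = -16
  16a + 4b + c = -124
  36a + 6b + c = -256
Solving the system yields a = -6, b = -6, c = -4.
So q(n) = -6n^2 - 6n - 4.
Then q(2) = -40.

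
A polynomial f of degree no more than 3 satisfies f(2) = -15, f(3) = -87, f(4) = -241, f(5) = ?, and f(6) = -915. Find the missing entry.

On equispaced nodes a degree-3 polynomial has vanishing fourth forward difference, so
  f(2) - 4·f(3) + 6·f(4) - 4·f(5) + f(6) = 0.
Substituting the known values and solving for f(5):
  -4·f(5) = 2028
  f(5) = -507.

-507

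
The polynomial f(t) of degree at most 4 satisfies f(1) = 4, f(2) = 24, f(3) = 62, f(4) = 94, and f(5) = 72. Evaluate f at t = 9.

Forward differences of the values at t = 1, 2, 3, 4, 5:
  f  : 4  24  62  94  72
  Δ  : 20  38  32  -22
  Δ^2: 18  -6  -54
  Δ^3: -24  -48
  Δ^4: -24
The fourth differences are constant, confirming degree 4.
Interpolating (Newton forward form) and evaluating at t = 9 gives f(9) = -2356.

-2356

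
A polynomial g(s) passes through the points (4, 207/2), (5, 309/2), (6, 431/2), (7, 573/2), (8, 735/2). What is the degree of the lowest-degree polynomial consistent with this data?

Forward differences of the values at s = 4, 5, 6, 7, 8:
  g  : 207/2  309/2  431/2  573/2  735/2
  Δ  : 51  61  71  81
  Δ^2: 10  10  10
  Δ^3: 0  0
  Δ^4: 0
The second differences are constant (10) and nonzero, while all higher differences vanish, so the minimal degree is 2.

2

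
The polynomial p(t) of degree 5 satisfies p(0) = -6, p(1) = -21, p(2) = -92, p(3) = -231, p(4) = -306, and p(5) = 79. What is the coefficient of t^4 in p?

-4

Write p(t) = at^5 + bt^4 + ct^3 + dt^2 + et + k. Substituting each data point gives a linear system:
  k = -6
  a + b + c + d + e + k = -21
  32a + 16b + 8c + 4d + 2e + k = -92
  243a + 81b + 27c + 9d + 3e + k = -231
  1024a + 256b + 64c + 16d + 4e + k = -306
  3125a + 625b + 125c + 25d + 5e + k = 79
Solving the system yields a = 1, b = -4, c = -3, d = -6, e = -3, k = -6.
So p(t) = t⁵ - 4t⁴ - 3t³ - 6t² - 3t - 6.
The coefficient of t^4 is -4.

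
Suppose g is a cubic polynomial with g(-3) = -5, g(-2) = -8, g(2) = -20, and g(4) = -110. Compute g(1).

Write g(t) = at^3 + bt^2 + ct + d. Substituting each data point gives a linear system:
  -27a + 9b - 3c + d = -5
  -8a + 4b - 2c + d = -8
  8a + 4b + 2c + d = -20
  64a + 16b + 4c + d = -110
Solving the system yields a = -1, b = -3, c = 1, d = -2.
So g(t) = -t^3 - 3t^2 + t - 2.
Then g(1) = -5.

-5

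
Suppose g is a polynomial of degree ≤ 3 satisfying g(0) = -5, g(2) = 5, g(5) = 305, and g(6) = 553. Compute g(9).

1993

Write g(n) = an^3 + bn^2 + cn + d. Substituting each data point gives a linear system:
  d = -5
  8a + 4b + 2c + d = 5
  125a + 25b + 5c + d = 305
  216a + 36b + 6c + d = 553
Solving the system yields a = 3, b = -2, c = -3, d = -5.
So g(n) = 3n^3 - 2n^2 - 3n - 5.
Then g(9) = 1993.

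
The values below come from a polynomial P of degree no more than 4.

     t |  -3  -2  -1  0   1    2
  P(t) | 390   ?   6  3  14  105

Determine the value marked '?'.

77

The 5 known points determine the degree-4 polynomial uniquely.
Write P(t) = at^4 + bt^3 + ct^2 + dt + e. Substituting each data point gives a linear system:
  81a - 27b + 9c - 3d + e = 390
  a - b + c - d + e = 6
  e = 3
  a + b + c + d + e = 14
  16a + 8b + 4c + 2d + e = 105
Solving the system yields a = 5, b = 1, c = 2, d = 3, e = 3.
So P(t) = 5t^4 + t^3 + 2t^2 + 3t + 3.
Then P(-2) = 77.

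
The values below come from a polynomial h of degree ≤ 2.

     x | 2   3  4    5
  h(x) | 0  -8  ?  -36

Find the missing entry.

On equispaced nodes a degree-2 polynomial has vanishing third forward difference, so
  - h(2) + 3·h(3) - 3·h(4) + h(5) = 0.
Substituting the known values and solving for h(4):
  -3·h(4) = 60
  h(4) = -20.

-20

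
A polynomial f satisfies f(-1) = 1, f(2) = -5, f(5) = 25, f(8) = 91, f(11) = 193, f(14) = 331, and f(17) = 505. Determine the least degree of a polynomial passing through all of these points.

Forward differences of the values at u = -1, 2, 5, 8, 11, 14, 17:
  f  : 1  -5  25  91  193  331  505
  Δ  : -6  30  66  102  138  174
  Δ^2: 36  36  36  36  36
  Δ^3: 0  0  0  0
  Δ^4: 0  0  0
  Δ^5: 0  0
  Δ^6: 0
The second differences are constant (36) and nonzero, while all higher differences vanish, so the minimal degree is 2.

2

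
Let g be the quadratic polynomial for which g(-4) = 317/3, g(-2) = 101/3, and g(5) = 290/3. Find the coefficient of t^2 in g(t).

5

Write g(t) = at^2 + bt + c. Substituting each data point gives a linear system:
  16a - 4b + c = 317/3
  4a - 2b + c = 101/3
  25a + 5b + c = 290/3
Solving the system yields a = 5, b = -6, c = 5/3.
So g(t) = 5t^2 - 6t + 5/3.
The leading coefficient is 5.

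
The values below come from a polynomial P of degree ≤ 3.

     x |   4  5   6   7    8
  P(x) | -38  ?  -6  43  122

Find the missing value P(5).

The 4 known points determine the degree-3 polynomial uniquely.
Write P(x) = ax^3 + bx^2 + cx + d. Substituting each data point gives a linear system:
  64a + 16b + 4c + d = -38
  216a + 36b + 6c + d = -6
  343a + 49b + 7c + d = 43
  512a + 64b + 8c + d = 122
Solving the system yields a = 1, b = -6, c = 0, d = -6.
So P(x) = x³ - 6x² - 6.
Then P(5) = -31.

-31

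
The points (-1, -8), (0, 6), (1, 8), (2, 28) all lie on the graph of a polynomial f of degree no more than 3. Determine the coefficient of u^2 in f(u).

-6

Write f(u) = au^3 + bu^2 + cu + d. Substituting each data point gives a linear system:
  -a + b - c + d = -8
  d = 6
  a + b + c + d = 8
  8a + 4b + 2c + d = 28
Solving the system yields a = 5, b = -6, c = 3, d = 6.
So f(u) = 5u^3 - 6u^2 + 3u + 6.
The coefficient of u^2 is -6.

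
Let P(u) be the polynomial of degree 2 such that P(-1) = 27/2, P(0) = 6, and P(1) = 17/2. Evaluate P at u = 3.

Forward differences of the values at u = -1, 0, 1:
  P  : 27/2  6  17/2
  Δ  : -15/2  5/2
  Δ^2: 10
The second differences are constant, confirming degree 2.
Interpolating (Newton forward form) and evaluating at u = 3 gives P(3) = 87/2.

87/2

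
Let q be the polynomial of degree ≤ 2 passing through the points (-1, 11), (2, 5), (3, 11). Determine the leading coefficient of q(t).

Write q(t) = at^2 + bt + c. Substituting each data point gives a linear system:
  a - b + c = 11
  4a + 2b + c = 5
  9a + 3b + c = 11
Solving the system yields a = 2, b = -4, c = 5.
So q(t) = 2t^2 - 4t + 5.
The leading coefficient is 2.

2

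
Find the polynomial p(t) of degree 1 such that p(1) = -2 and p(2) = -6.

Using the Lagrange interpolation formula with nodes 1, 2:
  L_0(t) = (t - 2) / -1
  L_1(t) = (t - 1) / 1
Then p(t) = -2·L_0(t) - 6·L_1(t).
Expanding and collecting terms gives p(t) = -4t + 2.
Check: p(1) = -2. ✓

p(t) = -4t + 2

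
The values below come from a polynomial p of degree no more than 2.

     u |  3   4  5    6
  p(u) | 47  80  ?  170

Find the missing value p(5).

121

The 3 known points determine the degree-2 polynomial uniquely.
Write p(u) = au^2 + bu + c. Substituting each data point gives a linear system:
  9a + 3b + c = 47
  16a + 4b + c = 80
  36a + 6b + c = 170
Solving the system yields a = 4, b = 5, c = -4.
So p(u) = 4u² + 5u - 4.
Then p(5) = 121.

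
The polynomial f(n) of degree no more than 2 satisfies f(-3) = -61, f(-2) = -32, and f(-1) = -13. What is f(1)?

Using the Lagrange interpolation formula with nodes -3, -2, -1:
  L_0(n) = (n + 2)(n + 1) / 2
  L_1(n) = (n + 3)(n + 1) / -1
  L_2(n) = (n + 3)(n + 2) / 2
Then f(n) = -61·L_0(n) - 32·L_1(n) - 13·L_2(n).
Expanding and collecting terms gives f(n) = -5n² + 4n - 4.
Evaluating at n = 1: f(1) = -5.

-5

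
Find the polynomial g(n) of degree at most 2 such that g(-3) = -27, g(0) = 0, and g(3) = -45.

g(n) = -4n^2 - 3n

Write g(n) = an^2 + bn + c. Substituting each data point gives a linear system:
  9a - 3b + c = -27
  c = 0
  9a + 3b + c = -45
Solving the system yields a = -4, b = -3, c = 0.
So g(n) = -4n² - 3n.
Check: g(0) = 0. ✓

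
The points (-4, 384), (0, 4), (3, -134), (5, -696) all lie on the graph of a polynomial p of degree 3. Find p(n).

p(n) = -6n^3 + n^2 + 5n + 4

Using the Lagrange interpolation formula with nodes -4, 0, 3, 5:
  L_0(n) = n(n - 3)(n - 5) / -252
  L_1(n) = (n + 4)(n - 3)(n - 5) / 60
  L_2(n) = (n + 4)n(n - 5) / -42
  L_3(n) = (n + 4)n(n - 3) / 90
Then p(n) = 384·L_0(n) + 4·L_1(n) - 134·L_2(n) - 696·L_3(n).
Expanding and collecting terms gives p(n) = -6n^3 + n^2 + 5n + 4.
Check: p(0) = 4. ✓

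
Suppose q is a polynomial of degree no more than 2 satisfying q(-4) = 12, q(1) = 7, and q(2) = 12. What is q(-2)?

Using the Lagrange interpolation formula with nodes -4, 1, 2:
  L_0(t) = (t - 1)(t - 2) / 30
  L_1(t) = (t + 4)(t - 2) / -5
  L_2(t) = (t + 4)(t - 1) / 6
Then q(t) = 12·L_0(t) + 7·L_1(t) + 12·L_2(t).
Expanding and collecting terms gives q(t) = t^2 + 2t + 4.
Evaluating at t = -2: q(-2) = 4.

4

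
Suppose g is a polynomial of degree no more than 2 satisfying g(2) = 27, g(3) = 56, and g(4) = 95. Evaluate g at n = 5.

Using the Lagrange interpolation formula with nodes 2, 3, 4:
  L_0(n) = (n - 3)(n - 4) / 2
  L_1(n) = (n - 2)(n - 4) / -1
  L_2(n) = (n - 2)(n - 3) / 2
Then g(n) = 27·L_0(n) + 56·L_1(n) + 95·L_2(n).
Expanding and collecting terms gives g(n) = 5n² + 4n - 1.
Evaluating at n = 5: g(5) = 144.

144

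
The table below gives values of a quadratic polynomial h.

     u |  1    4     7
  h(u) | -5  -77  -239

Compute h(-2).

Forward differences of the values at u = 1, 4, 7:
  h  : -5  -77  -239
  Δ  : -72  -162
  Δ^2: -90
The second differences are constant, confirming degree 2.
Interpolating (Newton forward form) and evaluating at u = -2 gives h(-2) = -23.

-23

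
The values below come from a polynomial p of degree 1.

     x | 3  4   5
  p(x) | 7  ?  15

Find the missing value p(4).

11

The 2 known points determine the degree-1 polynomial uniquely.
Write p(x) = ax + b. Substituting each data point gives a linear system:
  3a + b = 7
  5a + b = 15
Solving the system yields a = 4, b = -5.
So p(x) = 4x - 5.
Then p(4) = 11.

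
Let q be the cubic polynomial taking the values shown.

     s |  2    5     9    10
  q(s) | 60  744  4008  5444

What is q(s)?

q(s) = 5s^3 + 4s^2 + 5s - 6

Write q(s) = as^3 + bs^2 + cs + d. Substituting each data point gives a linear system:
  8a + 4b + 2c + d = 60
  125a + 25b + 5c + d = 744
  729a + 81b + 9c + d = 4008
  1000a + 100b + 10c + d = 5444
Solving the system yields a = 5, b = 4, c = 5, d = -6.
So q(s) = 5s³ + 4s² + 5s - 6.
Check: q(9) = 4008. ✓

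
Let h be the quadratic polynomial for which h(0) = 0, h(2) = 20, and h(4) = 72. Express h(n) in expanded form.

Write h(n) = an^2 + bn + c. Substituting each data point gives a linear system:
  c = 0
  4a + 2b + c = 20
  16a + 4b + c = 72
Solving the system yields a = 4, b = 2, c = 0.
So h(n) = 4n² + 2n.
Check: h(2) = 20. ✓

h(n) = 4n^2 + 2n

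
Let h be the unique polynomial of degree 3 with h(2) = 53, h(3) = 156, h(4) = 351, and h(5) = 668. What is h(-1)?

-4

Forward differences of the values at t = 2, 3, 4, 5:
  h  : 53  156  351  668
  Δ  : 103  195  317
  Δ^2: 92  122
  Δ^3: 30
The third differences are constant, confirming degree 3.
Interpolating (Newton forward form) and evaluating at t = -1 gives h(-1) = -4.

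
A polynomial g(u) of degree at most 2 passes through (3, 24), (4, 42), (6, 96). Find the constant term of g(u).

6

Write g(u) = au^2 + bu + c. Substituting each data point gives a linear system:
  9a + 3b + c = 24
  16a + 4b + c = 42
  36a + 6b + c = 96
Solving the system yields a = 3, b = -3, c = 6.
So g(u) = 3u^2 - 3u + 6.
The constant term is 6.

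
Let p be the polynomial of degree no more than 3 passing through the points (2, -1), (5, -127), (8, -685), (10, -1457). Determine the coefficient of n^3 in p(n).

Write p(n) = an^3 + bn^2 + cn + d. Substituting each data point gives a linear system:
  8a + 4b + 2c + d = -1
  125a + 25b + 5c + d = -127
  512a + 64b + 8c + d = -685
  1000a + 100b + 10c + d = -1457
Solving the system yields a = -2, b = 6, c = -6, d = 3.
So p(n) = -2n^3 + 6n^2 - 6n + 3.
The leading coefficient is -2.

-2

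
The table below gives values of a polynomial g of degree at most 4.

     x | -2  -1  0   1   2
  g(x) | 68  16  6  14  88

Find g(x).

Write g(x) = ax^4 + bx^3 + cx^2 + dx + e. Substituting each data point gives a linear system:
  16a - 8b + 4c - 2d + e = 68
  a - b + c - d + e = 16
  e = 6
  a + b + c + d + e = 14
  16a + 8b + 4c + 2d + e = 88
Solving the system yields a = 3, b = 2, c = 6, d = -3, e = 6.
So g(x) = 3x^4 + 2x^3 + 6x^2 - 3x + 6.
Check: g(1) = 14. ✓

g(x) = 3x^4 + 2x^3 + 6x^2 - 3x + 6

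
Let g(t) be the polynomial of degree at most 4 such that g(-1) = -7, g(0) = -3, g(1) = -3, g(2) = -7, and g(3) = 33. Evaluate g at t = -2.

33

Write g(t) = at^4 + bt^3 + ct^2 + dt + e. Substituting each data point gives a linear system:
  a - b + c - d + e = -7
  e = -3
  a + b + c + d + e = -3
  16a + 8b + 4c + 2d + e = -7
  81a + 27b + 9c + 3d + e = 33
Solving the system yields a = 2, b = -4, c = -4, d = 6, e = -3.
So g(t) = 2t^4 - 4t^3 - 4t^2 + 6t - 3.
Then g(-2) = 33.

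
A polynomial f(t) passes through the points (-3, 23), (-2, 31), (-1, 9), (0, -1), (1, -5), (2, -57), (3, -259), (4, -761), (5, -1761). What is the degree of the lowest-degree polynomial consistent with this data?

4

Forward differences of the values at t = -3, -2, -1, 0, 1, 2, 3, 4, 5:
  f  : 23  31  9  -1  -5  -57  -259  -761  -1761
  Δ  : 8  -22  -10  -4  -52  -202  -502  -1000
  Δ^2: -30  12  6  -48  -150  -300  -498
  Δ^3: 42  -6  -54  -102  -150  -198
  Δ^4: -48  -48  -48  -48  -48
  Δ^5: 0  0  0  0
  Δ^6: 0  0  0
  Δ^7: 0  0
  Δ^8: 0
The fourth differences are constant (-48) and nonzero, while all higher differences vanish, so the minimal degree is 4.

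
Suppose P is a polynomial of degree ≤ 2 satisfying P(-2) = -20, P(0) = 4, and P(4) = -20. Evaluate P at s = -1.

Using the Lagrange interpolation formula with nodes -2, 0, 4:
  L_0(s) = s(s - 4) / 12
  L_1(s) = (s + 2)(s - 4) / -8
  L_2(s) = (s + 2)s / 24
Then P(s) = -20·L_0(s) + 4·L_1(s) - 20·L_2(s).
Expanding and collecting terms gives P(s) = -3s^2 + 6s + 4.
Evaluating at s = -1: P(-1) = -5.

-5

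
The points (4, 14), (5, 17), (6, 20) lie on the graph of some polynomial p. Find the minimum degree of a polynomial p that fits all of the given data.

1

Forward differences of the values at x = 4, 5, 6:
  p  : 14  17  20
  Δ  : 3  3
  Δ^2: 0
The first differences are constant (3) and nonzero, while all higher differences vanish, so the minimal degree is 1.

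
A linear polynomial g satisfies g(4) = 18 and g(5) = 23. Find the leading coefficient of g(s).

5

Write g(s) = as + b. Substituting each data point gives a linear system:
  4a + b = 18
  5a + b = 23
Solving the system yields a = 5, b = -2.
So g(s) = 5s - 2.
The leading coefficient is 5.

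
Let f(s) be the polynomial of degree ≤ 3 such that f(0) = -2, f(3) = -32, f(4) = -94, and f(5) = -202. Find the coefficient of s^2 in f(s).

Write f(s) = as^3 + bs^2 + cs + d. Substituting each data point gives a linear system:
  d = -2
  27a + 9b + 3c + d = -32
  64a + 16b + 4c + d = -94
  125a + 25b + 5c + d = -202
Solving the system yields a = -2, b = 1, c = 5, d = -2.
So f(s) = -2s³ + s² + 5s - 2.
The coefficient of s^2 is 1.

1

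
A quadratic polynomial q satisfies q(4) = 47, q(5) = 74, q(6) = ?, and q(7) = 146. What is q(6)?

The 3 known points determine the degree-2 polynomial uniquely.
Write q(x) = ax^2 + bx + c. Substituting each data point gives a linear system:
  16a + 4b + c = 47
  25a + 5b + c = 74
  49a + 7b + c = 146
Solving the system yields a = 3, b = 0, c = -1.
So q(x) = 3x^2 - 1.
Then q(6) = 107.

107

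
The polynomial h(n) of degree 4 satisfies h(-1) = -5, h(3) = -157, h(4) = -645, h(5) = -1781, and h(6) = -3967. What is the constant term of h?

-1

Write h(n) = an^4 + bn^3 + cn^2 + dn + e. Substituting each data point gives a linear system:
  a - b + c - d + e = -5
  81a + 27b + 9c + 3d + e = -157
  256a + 64b + 16c + 4d + e = -645
  625a + 125b + 25c + 5d + e = -1781
  1296a + 216b + 36c + 6d + e = -3967
Solving the system yields a = -4, b = 5, c = 4, d = -1, e = -1.
So h(n) = -4n⁴ + 5n³ + 4n² - n - 1.
The constant term is -1.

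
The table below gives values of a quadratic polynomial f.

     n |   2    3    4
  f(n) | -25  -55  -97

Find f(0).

Forward differences of the values at n = 2, 3, 4:
  f  : -25  -55  -97
  Δ  : -30  -42
  Δ^2: -12
The second differences are constant, confirming degree 2.
Interpolating (Newton forward form) and evaluating at n = 0 gives f(0) = -1.

-1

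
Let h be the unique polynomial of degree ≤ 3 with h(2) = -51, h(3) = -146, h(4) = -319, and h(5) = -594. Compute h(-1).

6

Forward differences of the values at x = 2, 3, 4, 5:
  h  : -51  -146  -319  -594
  Δ  : -95  -173  -275
  Δ^2: -78  -102
  Δ^3: -24
The third differences are constant, confirming degree 3.
Interpolating (Newton forward form) and evaluating at x = -1 gives h(-1) = 6.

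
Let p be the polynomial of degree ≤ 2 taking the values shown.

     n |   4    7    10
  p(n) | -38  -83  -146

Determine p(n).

Using the Lagrange interpolation formula with nodes 4, 7, 10:
  L_0(n) = (n - 7)(n - 10) / 18
  L_1(n) = (n - 4)(n - 10) / -9
  L_2(n) = (n - 4)(n - 7) / 18
Then p(n) = -38·L_0(n) - 83·L_1(n) - 146·L_2(n).
Expanding and collecting terms gives p(n) = -n² - 4n - 6.
Check: p(4) = -38. ✓

p(n) = -n^2 - 4n - 6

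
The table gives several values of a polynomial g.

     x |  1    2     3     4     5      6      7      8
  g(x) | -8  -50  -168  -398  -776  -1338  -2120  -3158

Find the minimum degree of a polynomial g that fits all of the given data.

Forward differences of the values at x = 1, 2, 3, 4, 5, 6, 7, 8:
  g  : -8  -50  -168  -398  -776  -1338  -2120  -3158
  Δ  : -42  -118  -230  -378  -562  -782  -1038
  Δ^2: -76  -112  -148  -184  -220  -256
  Δ^3: -36  -36  -36  -36  -36
  Δ^4: 0  0  0  0
  Δ^5: 0  0  0
  Δ^6: 0  0
  Δ^7: 0
The third differences are constant (-36) and nonzero, while all higher differences vanish, so the minimal degree is 3.

3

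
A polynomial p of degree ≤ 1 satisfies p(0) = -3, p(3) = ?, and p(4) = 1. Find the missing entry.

The 2 known points determine the degree-1 polynomial uniquely.
Write p(n) = an + b. Substituting each data point gives a linear system:
  b = -3
  4a + b = 1
Solving the system yields a = 1, b = -3.
So p(n) = n - 3.
Then p(3) = 0.

0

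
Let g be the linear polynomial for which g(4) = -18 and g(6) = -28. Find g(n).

g(n) = -5n + 2

Using the Lagrange interpolation formula with nodes 4, 6:
  L_0(n) = (n - 6) / -2
  L_1(n) = (n - 4) / 2
Then g(n) = -18·L_0(n) - 28·L_1(n).
Expanding and collecting terms gives g(n) = -5n + 2.
Check: g(6) = -28. ✓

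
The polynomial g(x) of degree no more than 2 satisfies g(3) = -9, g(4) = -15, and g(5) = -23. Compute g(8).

-59

Using the Lagrange interpolation formula with nodes 3, 4, 5:
  L_0(x) = (x - 4)(x - 5) / 2
  L_1(x) = (x - 3)(x - 5) / -1
  L_2(x) = (x - 3)(x - 4) / 2
Then g(x) = -9·L_0(x) - 15·L_1(x) - 23·L_2(x).
Expanding and collecting terms gives g(x) = -x² + x - 3.
Evaluating at x = 8: g(8) = -59.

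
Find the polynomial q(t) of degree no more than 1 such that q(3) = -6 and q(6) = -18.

q(t) = -4t + 6

Using the Lagrange interpolation formula with nodes 3, 6:
  L_0(t) = (t - 6) / -3
  L_1(t) = (t - 3) / 3
Then q(t) = -6·L_0(t) - 18·L_1(t).
Expanding and collecting terms gives q(t) = -4t + 6.
Check: q(3) = -6. ✓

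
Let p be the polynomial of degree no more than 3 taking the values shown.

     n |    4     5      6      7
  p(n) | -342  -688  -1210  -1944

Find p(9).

Forward differences of the values at n = 4, 5, 6, 7:
  p  : -342  -688  -1210  -1944
  Δ  : -346  -522  -734
  Δ^2: -176  -212
  Δ^3: -36
The third differences are constant, confirming degree 3.
Interpolating (Newton forward form) and evaluating at n = 9 gives p(9) = -4192.

-4192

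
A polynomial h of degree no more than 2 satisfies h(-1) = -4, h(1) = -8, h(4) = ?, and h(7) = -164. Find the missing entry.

The 3 known points determine the degree-2 polynomial uniquely.
Write h(x) = ax^2 + bx + c. Substituting each data point gives a linear system:
  a - b + c = -4
  a + b + c = -8
  49a + 7b + c = -164
Solving the system yields a = -3, b = -2, c = -3.
So h(x) = -3x² - 2x - 3.
Then h(4) = -59.

-59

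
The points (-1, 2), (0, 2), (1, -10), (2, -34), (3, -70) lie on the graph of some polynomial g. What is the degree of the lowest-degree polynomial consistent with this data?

Forward differences of the values at t = -1, 0, 1, 2, 3:
  g  : 2  2  -10  -34  -70
  Δ  : 0  -12  -24  -36
  Δ^2: -12  -12  -12
  Δ^3: 0  0
  Δ^4: 0
The second differences are constant (-12) and nonzero, while all higher differences vanish, so the minimal degree is 2.

2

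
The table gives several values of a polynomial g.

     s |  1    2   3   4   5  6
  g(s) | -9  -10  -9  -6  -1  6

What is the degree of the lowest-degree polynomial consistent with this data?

2

Forward differences of the values at s = 1, 2, 3, 4, 5, 6:
  g  : -9  -10  -9  -6  -1  6
  Δ  : -1  1  3  5  7
  Δ^2: 2  2  2  2
  Δ^3: 0  0  0
  Δ^4: 0  0
  Δ^5: 0
The second differences are constant (2) and nonzero, while all higher differences vanish, so the minimal degree is 2.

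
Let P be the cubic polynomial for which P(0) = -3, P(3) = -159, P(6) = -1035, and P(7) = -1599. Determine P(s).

P(s) = -4s^3 - 4s^2 - 4s - 3

Using the Lagrange interpolation formula with nodes 0, 3, 6, 7:
  L_0(s) = (s - 3)(s - 6)(s - 7) / -126
  L_1(s) = s(s - 6)(s - 7) / 36
  L_2(s) = s(s - 3)(s - 7) / -18
  L_3(s) = s(s - 3)(s - 6) / 28
Then P(s) = -3·L_0(s) - 159·L_1(s) - 1035·L_2(s) - 1599·L_3(s).
Expanding and collecting terms gives P(s) = -4s³ - 4s² - 4s - 3.
Check: P(3) = -159. ✓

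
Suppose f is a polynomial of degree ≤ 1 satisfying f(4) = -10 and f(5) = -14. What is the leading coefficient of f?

Write f(x) = ax + b. Substituting each data point gives a linear system:
  4a + b = -10
  5a + b = -14
Solving the system yields a = -4, b = 6.
So f(x) = -4x + 6.
The leading coefficient is -4.

-4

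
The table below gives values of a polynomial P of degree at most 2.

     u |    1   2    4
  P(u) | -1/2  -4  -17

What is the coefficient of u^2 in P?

-1

Write P(u) = au^2 + bu + c. Substituting each data point gives a linear system:
  a + b + c = -1/2
  4a + 2b + c = -4
  16a + 4b + c = -17
Solving the system yields a = -1, b = -1/2, c = 1.
So P(u) = -u^2 - (1/2)u + 1.
The leading coefficient is -1.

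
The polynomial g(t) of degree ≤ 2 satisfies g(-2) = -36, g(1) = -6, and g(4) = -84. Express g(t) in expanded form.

Write g(t) = at^2 + bt + c. Substituting each data point gives a linear system:
  4a - 2b + c = -36
  a + b + c = -6
  16a + 4b + c = -84
Solving the system yields a = -6, b = 4, c = -4.
So g(t) = -6t^2 + 4t - 4.
Check: g(4) = -84. ✓

g(t) = -6t^2 + 4t - 4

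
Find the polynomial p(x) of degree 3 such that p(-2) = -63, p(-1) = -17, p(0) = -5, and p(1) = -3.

p(x) = 4x^3 - 5x^2 + 3x - 5

Using the Lagrange interpolation formula with nodes -2, -1, 0, 1:
  L_0(x) = (x + 1)x(x - 1) / -6
  L_1(x) = (x + 2)x(x - 1) / 2
  L_2(x) = (x + 2)(x + 1)(x - 1) / -2
  L_3(x) = (x + 2)(x + 1)x / 6
Then p(x) = -63·L_0(x) - 17·L_1(x) - 5·L_2(x) - 3·L_3(x).
Expanding and collecting terms gives p(x) = 4x^3 - 5x^2 + 3x - 5.
Check: p(-2) = -63. ✓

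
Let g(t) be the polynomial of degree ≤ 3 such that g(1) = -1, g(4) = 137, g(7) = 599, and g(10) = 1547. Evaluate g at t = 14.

3847

Write g(t) = at^3 + bt^2 + ct + d. Substituting each data point gives a linear system:
  a + b + c + d = -1
  64a + 16b + 4c + d = 137
  343a + 49b + 7c + d = 599
  1000a + 100b + 10c + d = 1547
Solving the system yields a = 1, b = 6, c = -5, d = -3.
So g(t) = t³ + 6t² - 5t - 3.
Then g(14) = 3847.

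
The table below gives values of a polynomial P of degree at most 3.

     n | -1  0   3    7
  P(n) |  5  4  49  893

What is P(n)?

P(n) = 3n^3 - 2n^2 - 6n + 4

Write P(n) = an^3 + bn^2 + cn + d. Substituting each data point gives a linear system:
  -a + b - c + d = 5
  d = 4
  27a + 9b + 3c + d = 49
  343a + 49b + 7c + d = 893
Solving the system yields a = 3, b = -2, c = -6, d = 4.
So P(n) = 3n^3 - 2n^2 - 6n + 4.
Check: P(3) = 49. ✓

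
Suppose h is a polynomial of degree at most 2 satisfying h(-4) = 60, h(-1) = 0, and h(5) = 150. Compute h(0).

Using the Lagrange interpolation formula with nodes -4, -1, 5:
  L_0(t) = (t + 1)(t - 5) / 27
  L_1(t) = (t + 4)(t - 5) / -18
  L_2(t) = (t + 4)(t + 1) / 54
Then h(t) = 60·L_0(t) + 0·L_1(t) + 150·L_2(t).
Expanding and collecting terms gives h(t) = 5t^2 + 5t.
Evaluating at t = 0: h(0) = 0.

0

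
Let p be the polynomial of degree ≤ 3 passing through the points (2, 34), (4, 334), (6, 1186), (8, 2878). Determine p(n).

Using the Lagrange interpolation formula with nodes 2, 4, 6, 8:
  L_0(n) = (n - 4)(n - 6)(n - 8) / -48
  L_1(n) = (n - 2)(n - 6)(n - 8) / 16
  L_2(n) = (n - 2)(n - 4)(n - 8) / -16
  L_3(n) = (n - 2)(n - 4)(n - 6) / 48
Then p(n) = 34·L_0(n) + 334·L_1(n) + 1186·L_2(n) + 2878·L_3(n).
Expanding and collecting terms gives p(n) = 6n³ - 3n² - 2.
Check: p(8) = 2878. ✓

p(n) = 6n^3 - 3n^2 - 2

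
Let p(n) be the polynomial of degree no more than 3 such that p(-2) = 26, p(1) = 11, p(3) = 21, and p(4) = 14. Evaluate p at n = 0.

Using the Lagrange interpolation formula with nodes -2, 1, 3, 4:
  L_0(n) = (n - 1)(n - 3)(n - 4) / -90
  L_1(n) = (n + 2)(n - 3)(n - 4) / 18
  L_2(n) = (n + 2)(n - 1)(n - 4) / -10
  L_3(n) = (n + 2)(n - 1)(n - 3) / 18
Then p(n) = 26·L_0(n) + 11·L_1(n) + 21·L_2(n) + 14·L_3(n).
Expanding and collecting terms gives p(n) = -n^3 + 4n^2 + 2n + 6.
Evaluating at n = 0: p(0) = 6.

6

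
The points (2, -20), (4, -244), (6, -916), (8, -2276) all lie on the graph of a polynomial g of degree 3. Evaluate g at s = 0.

Forward differences of the values at s = 2, 4, 6, 8:
  g  : -20  -244  -916  -2276
  Δ  : -224  -672  -1360
  Δ^2: -448  -688
  Δ^3: -240
The third differences are constant, confirming degree 3.
Interpolating (Newton forward form) and evaluating at s = 0 gives g(0) = -4.

-4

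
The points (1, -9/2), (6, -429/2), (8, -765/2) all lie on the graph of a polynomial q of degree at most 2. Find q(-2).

Write q(u) = au^2 + bu + c. Substituting each data point gives a linear system:
  a + b + c = -9/2
  36a + 6b + c = -429/2
  64a + 8b + c = -765/2
Solving the system yields a = -6, b = 0, c = 3/2.
So q(u) = -6u^2 + 3/2.
Then q(-2) = -45/2.

-45/2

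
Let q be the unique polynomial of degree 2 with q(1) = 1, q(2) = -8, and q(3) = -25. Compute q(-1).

Using the Lagrange interpolation formula with nodes 1, 2, 3:
  L_0(s) = (s - 2)(s - 3) / 2
  L_1(s) = (s - 1)(s - 3) / -1
  L_2(s) = (s - 1)(s - 2) / 2
Then q(s) = 1·L_0(s) - 8·L_1(s) - 25·L_2(s).
Expanding and collecting terms gives q(s) = -4s² + 3s + 2.
Evaluating at s = -1: q(-1) = -5.

-5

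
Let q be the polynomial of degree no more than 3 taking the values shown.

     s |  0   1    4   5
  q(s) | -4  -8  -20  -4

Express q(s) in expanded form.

Write q(s) = as^3 + bs^2 + cs + d. Substituting each data point gives a linear system:
  d = -4
  a + b + c + d = -8
  64a + 16b + 4c + d = -20
  125a + 25b + 5c + d = -4
Solving the system yields a = 1, b = -5, c = 0, d = -4.
So q(s) = s³ - 5s² - 4.
Check: q(1) = -8. ✓

q(s) = s^3 - 5s^2 - 4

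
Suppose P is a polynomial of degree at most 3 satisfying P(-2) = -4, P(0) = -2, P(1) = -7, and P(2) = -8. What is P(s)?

Write P(s) = as^3 + bs^2 + cs + d. Substituting each data point gives a linear system:
  -8a + 4b - 2c + d = -4
  d = -2
  a + b + c + d = -7
  8a + 4b + 2c + d = -8
Solving the system yields a = 1, b = -1, c = -5, d = -2.
So P(s) = s^3 - s^2 - 5s - 2.
Check: P(2) = -8. ✓

P(s) = s^3 - s^2 - 5s - 2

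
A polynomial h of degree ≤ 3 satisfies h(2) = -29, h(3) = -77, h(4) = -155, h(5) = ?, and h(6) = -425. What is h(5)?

-269

The 4 known points determine the degree-3 polynomial uniquely.
Write h(t) = at^3 + bt^2 + ct + d. Substituting each data point gives a linear system:
  8a + 4b + 2c + d = -29
  27a + 9b + 3c + d = -77
  64a + 16b + 4c + d = -155
  216a + 36b + 6c + d = -425
Solving the system yields a = -1, b = -6, c = 1, d = 1.
So h(t) = -t³ - 6t² + t + 1.
Then h(5) = -269.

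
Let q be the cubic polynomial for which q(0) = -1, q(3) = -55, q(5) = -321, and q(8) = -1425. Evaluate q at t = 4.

-153

Using the Lagrange interpolation formula with nodes 0, 3, 5, 8:
  L_0(t) = (t - 3)(t - 5)(t - 8) / -120
  L_1(t) = t(t - 5)(t - 8) / 30
  L_2(t) = t(t - 3)(t - 8) / -30
  L_3(t) = t(t - 3)(t - 5) / 120
Then q(t) = -1·L_0(t) - 55·L_1(t) - 321·L_2(t) - 1425·L_3(t).
Expanding and collecting terms gives q(t) = -3t³ + t² + 6t - 1.
Evaluating at t = 4: q(4) = -153.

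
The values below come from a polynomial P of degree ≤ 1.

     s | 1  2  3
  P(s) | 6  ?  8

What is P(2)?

The 2 known points determine the degree-1 polynomial uniquely.
Write P(s) = as + b. Substituting each data point gives a linear system:
  a + b = 6
  3a + b = 8
Solving the system yields a = 1, b = 5.
So P(s) = s + 5.
Then P(2) = 7.

7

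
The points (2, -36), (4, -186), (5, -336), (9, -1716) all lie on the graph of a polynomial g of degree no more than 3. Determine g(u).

Using the Lagrange interpolation formula with nodes 2, 4, 5, 9:
  L_0(u) = (u - 4)(u - 5)(u - 9) / -42
  L_1(u) = (u - 2)(u - 5)(u - 9) / 10
  L_2(u) = (u - 2)(u - 4)(u - 9) / -12
  L_3(u) = (u - 2)(u - 4)(u - 5) / 140
Then g(u) = -36·L_0(u) - 186·L_1(u) - 336·L_2(u) - 1716·L_3(u).
Expanding and collecting terms gives g(u) = -2u^3 - 3u^2 - u - 6.
Check: g(9) = -1716. ✓

g(u) = -2u^3 - 3u^2 - u - 6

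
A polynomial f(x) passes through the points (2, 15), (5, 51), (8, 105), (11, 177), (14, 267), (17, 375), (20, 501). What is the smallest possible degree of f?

2

Forward differences of the values at x = 2, 5, 8, 11, 14, 17, 20:
  f  : 15  51  105  177  267  375  501
  Δ  : 36  54  72  90  108  126
  Δ^2: 18  18  18  18  18
  Δ^3: 0  0  0  0
  Δ^4: 0  0  0
  Δ^5: 0  0
  Δ^6: 0
The second differences are constant (18) and nonzero, while all higher differences vanish, so the minimal degree is 2.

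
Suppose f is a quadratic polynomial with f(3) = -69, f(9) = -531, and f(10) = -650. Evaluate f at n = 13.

-1079

Write f(n) = an^2 + bn + c. Substituting each data point gives a linear system:
  9a + 3b + c = -69
  81a + 9b + c = -531
  100a + 10b + c = -650
Solving the system yields a = -6, b = -5, c = 0.
So f(n) = -6n^2 - 5n.
Then f(13) = -1079.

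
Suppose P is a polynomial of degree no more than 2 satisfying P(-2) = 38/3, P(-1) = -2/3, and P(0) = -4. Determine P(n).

P(n) = 5n^2 + (5/3)n - 4

Using the Lagrange interpolation formula with nodes -2, -1, 0:
  L_0(n) = (n + 1)n / 2
  L_1(n) = (n + 2)n / -1
  L_2(n) = (n + 2)(n + 1) / 2
Then P(n) = 38/3·L_0(n) - 2/3·L_1(n) - 4·L_2(n).
Expanding and collecting terms gives P(n) = 5n² + (5/3)n - 4.
Check: P(-1) = -2/3. ✓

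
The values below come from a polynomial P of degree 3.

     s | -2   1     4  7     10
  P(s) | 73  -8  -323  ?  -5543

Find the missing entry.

The 4 known points determine the degree-3 polynomial uniquely.
Write P(s) = as^3 + bs^2 + cs + d. Substituting each data point gives a linear system:
  -8a + 4b - 2c + d = 73
  a + b + c + d = -8
  64a + 16b + 4c + d = -323
  1000a + 100b + 10c + d = -5543
Solving the system yields a = -6, b = 5, c = -4, d = -3.
So P(s) = -6s³ + 5s² - 4s - 3.
Then P(7) = -1844.

-1844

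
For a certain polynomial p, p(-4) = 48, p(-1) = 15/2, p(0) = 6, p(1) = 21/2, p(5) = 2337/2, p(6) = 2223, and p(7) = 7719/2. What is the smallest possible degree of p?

Divided differences on the nodes -4, -1, 0, 1, 5, 6, 7:
  order 0: 48  15/2  6  21/2  2337/2  2223  7719/2
  order 1: -27/2  -3/2  9/2  579/2  2109/2  3273/2
  order 2: 3  3  57  153  291
  order 3: 0  9  16  23
  order 4: 1  1  1
  order 5: 0  0
  order 6: 0
The order-4 divided differences are all 1 (nonzero) and every higher order vanishes, so the data lies on a polynomial of degree exactly 4.

4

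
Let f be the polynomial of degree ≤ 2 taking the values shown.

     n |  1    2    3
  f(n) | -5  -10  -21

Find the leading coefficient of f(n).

-3

Write f(n) = an^2 + bn + c. Substituting each data point gives a linear system:
  a + b + c = -5
  4a + 2b + c = -10
  9a + 3b + c = -21
Solving the system yields a = -3, b = 4, c = -6.
So f(n) = -3n^2 + 4n - 6.
The leading coefficient is -3.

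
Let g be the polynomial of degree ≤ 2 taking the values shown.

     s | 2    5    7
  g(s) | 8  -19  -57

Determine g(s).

g(s) = -2s^2 + 5s + 6

Write g(s) = as^2 + bs + c. Substituting each data point gives a linear system:
  4a + 2b + c = 8
  25a + 5b + c = -19
  49a + 7b + c = -57
Solving the system yields a = -2, b = 5, c = 6.
So g(s) = -2s^2 + 5s + 6.
Check: g(5) = -19. ✓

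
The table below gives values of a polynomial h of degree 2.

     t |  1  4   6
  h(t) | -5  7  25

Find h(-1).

-3

Write h(t) = at^2 + bt + c. Substituting each data point gives a linear system:
  a + b + c = -5
  16a + 4b + c = 7
  36a + 6b + c = 25
Solving the system yields a = 1, b = -1, c = -5.
So h(t) = t² - t - 5.
Then h(-1) = -3.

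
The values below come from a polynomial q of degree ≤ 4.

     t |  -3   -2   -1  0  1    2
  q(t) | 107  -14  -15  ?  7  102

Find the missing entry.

On equispaced nodes a degree-4 polynomial has vanishing fifth forward difference, so
  - q(-3) + 5·q(-2) - 10·q(-1) + 10·q(0) - 5·q(1) + q(2) = 0.
Substituting the known values and solving for q(0):
  10·q(0) = -40
  q(0) = -4.

-4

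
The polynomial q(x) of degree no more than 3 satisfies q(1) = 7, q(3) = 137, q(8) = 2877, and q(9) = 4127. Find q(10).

5695

Write q(x) = ax^3 + bx^2 + cx + d. Substituting each data point gives a linear system:
  a + b + c + d = 7
  27a + 9b + 3c + d = 137
  512a + 64b + 8c + d = 2877
  729a + 81b + 9c + d = 4127
Solving the system yields a = 6, b = -3, c = -1, d = 5.
So q(x) = 6x³ - 3x² - x + 5.
Then q(10) = 5695.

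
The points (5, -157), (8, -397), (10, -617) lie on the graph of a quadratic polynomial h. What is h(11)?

Write h(u) = au^2 + bu + c. Substituting each data point gives a linear system:
  25a + 5b + c = -157
  64a + 8b + c = -397
  100a + 10b + c = -617
Solving the system yields a = -6, b = -2, c = 3.
So h(u) = -6u^2 - 2u + 3.
Then h(11) = -745.

-745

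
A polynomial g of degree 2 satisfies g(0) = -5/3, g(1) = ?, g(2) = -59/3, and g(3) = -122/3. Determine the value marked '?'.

-20/3

On equispaced nodes a degree-2 polynomial has vanishing third forward difference, so
  - g(0) + 3·g(1) - 3·g(2) + g(3) = 0.
Substituting the known values and solving for g(1):
  3·g(1) = -20
  g(1) = -20/3.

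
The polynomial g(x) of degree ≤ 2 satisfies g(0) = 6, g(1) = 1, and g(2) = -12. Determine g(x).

Using the Lagrange interpolation formula with nodes 0, 1, 2:
  L_0(x) = (x - 1)(x - 2) / 2
  L_1(x) = x(x - 2) / -1
  L_2(x) = x(x - 1) / 2
Then g(x) = 6·L_0(x) + 1·L_1(x) - 12·L_2(x).
Expanding and collecting terms gives g(x) = -4x² - x + 6.
Check: g(2) = -12. ✓

g(x) = -4x^2 - x + 6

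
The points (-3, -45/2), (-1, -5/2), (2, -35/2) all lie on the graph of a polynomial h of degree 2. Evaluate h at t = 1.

-13/2

Write h(t) = at^2 + bt + c. Substituting each data point gives a linear system:
  9a - 3b + c = -45/2
  a - b + c = -5/2
  4a + 2b + c = -35/2
Solving the system yields a = -3, b = -2, c = -3/2.
So h(t) = -3t^2 - 2t - 3/2.
Then h(1) = -13/2.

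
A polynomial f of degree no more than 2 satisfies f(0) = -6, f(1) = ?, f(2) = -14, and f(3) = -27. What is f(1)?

The 3 known points determine the degree-2 polynomial uniquely.
Write f(n) = an^2 + bn + c. Substituting each data point gives a linear system:
  c = -6
  4a + 2b + c = -14
  9a + 3b + c = -27
Solving the system yields a = -3, b = 2, c = -6.
So f(n) = -3n^2 + 2n - 6.
Then f(1) = -7.

-7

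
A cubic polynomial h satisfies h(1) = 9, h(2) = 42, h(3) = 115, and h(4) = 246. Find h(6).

Write h(x) = ax^3 + bx^2 + cx + d. Substituting each data point gives a linear system:
  a + b + c + d = 9
  8a + 4b + 2c + d = 42
  27a + 9b + 3c + d = 115
  64a + 16b + 4c + d = 246
Solving the system yields a = 3, b = 2, c = 6, d = -2.
So h(x) = 3x^3 + 2x^2 + 6x - 2.
Then h(6) = 754.

754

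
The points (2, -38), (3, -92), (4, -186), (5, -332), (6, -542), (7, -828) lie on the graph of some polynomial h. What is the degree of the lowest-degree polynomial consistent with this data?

Forward differences of the values at x = 2, 3, 4, 5, 6, 7:
  h  : -38  -92  -186  -332  -542  -828
  Δ  : -54  -94  -146  -210  -286
  Δ^2: -40  -52  -64  -76
  Δ^3: -12  -12  -12
  Δ^4: 0  0
  Δ^5: 0
The third differences are constant (-12) and nonzero, while all higher differences vanish, so the minimal degree is 3.

3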